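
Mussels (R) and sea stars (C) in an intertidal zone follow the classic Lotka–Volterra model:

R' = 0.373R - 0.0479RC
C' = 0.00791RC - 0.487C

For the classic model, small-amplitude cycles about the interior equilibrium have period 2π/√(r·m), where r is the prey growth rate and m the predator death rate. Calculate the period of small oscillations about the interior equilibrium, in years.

T ≈ 14.7 years

Here r = 0.373 and m = 0.487, so r·m = 0.182.
ω = √0.182 = 0.426 per year, hence T = 2π/ω ≈ 14.7 years.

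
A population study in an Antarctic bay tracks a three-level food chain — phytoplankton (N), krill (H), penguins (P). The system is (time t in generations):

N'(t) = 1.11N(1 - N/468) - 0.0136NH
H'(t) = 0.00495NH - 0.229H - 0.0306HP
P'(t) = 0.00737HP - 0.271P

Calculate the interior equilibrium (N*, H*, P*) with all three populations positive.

N* ≈ 257, H* ≈ 36.8, P* ≈ 34.1

From dP/dt = 0: 0.00737H* = 0.271, so H* = 36.8.
From dN/dt = 0: 1.11(1 - N*/468) = 0.0136·36.8, giving N* = 468·(1 - 0.451) = 257.
From dH/dt = 0: 0.00495·257 - 0.229 = 0.0306P*, so P* = 1.04/0.0306 = 34.1.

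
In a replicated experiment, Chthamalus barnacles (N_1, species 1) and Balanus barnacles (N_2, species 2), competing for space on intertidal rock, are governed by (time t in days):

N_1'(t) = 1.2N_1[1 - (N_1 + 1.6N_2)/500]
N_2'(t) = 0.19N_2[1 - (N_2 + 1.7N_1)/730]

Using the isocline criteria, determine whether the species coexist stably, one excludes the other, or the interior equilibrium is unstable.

Compare the nullcline intercepts: K1/α12 = 500/1.6 = 312 < K2 = 730; K2/α21 = 730/1.7 = 429 < K1 = 500.
Since both are reversed, neither can invade when rare; the interior point is a saddle.

unstable coexistence (outcome depends on initial conditions)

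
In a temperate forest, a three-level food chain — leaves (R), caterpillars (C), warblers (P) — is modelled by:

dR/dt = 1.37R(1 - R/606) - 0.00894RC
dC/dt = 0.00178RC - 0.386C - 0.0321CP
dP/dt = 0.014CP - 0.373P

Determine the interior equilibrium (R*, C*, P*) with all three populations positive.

From dP/dt = 0: 0.014C* = 0.373, so C* = 26.6.
From dR/dt = 0: 1.37(1 - R*/606) = 0.00894·26.6, giving R* = 606·(1 - 0.174) = 501.
From dC/dt = 0: 0.00178·501 - 0.386 = 0.0321P*, so P* = 0.505/0.0321 = 15.7.

R* ≈ 501, C* ≈ 26.6, P* ≈ 15.7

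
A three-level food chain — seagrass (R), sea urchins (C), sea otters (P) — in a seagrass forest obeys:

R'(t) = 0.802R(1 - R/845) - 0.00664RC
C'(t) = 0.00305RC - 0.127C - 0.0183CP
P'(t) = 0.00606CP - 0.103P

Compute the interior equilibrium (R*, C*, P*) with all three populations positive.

R* ≈ 726, C* ≈ 17, P* ≈ 114

From dP/dt = 0: 0.00606C* = 0.103, so C* = 17.
From dR/dt = 0: 0.802(1 - R*/845) = 0.00664·17, giving R* = 845·(1 - 0.141) = 726.
From dC/dt = 0: 0.00305·726 - 0.127 = 0.0183P*, so P* = 2.09/0.0183 = 114.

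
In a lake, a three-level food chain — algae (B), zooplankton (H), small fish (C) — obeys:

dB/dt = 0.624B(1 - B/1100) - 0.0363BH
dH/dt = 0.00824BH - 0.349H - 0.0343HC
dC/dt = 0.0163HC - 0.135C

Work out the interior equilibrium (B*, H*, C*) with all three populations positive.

B* ≈ 570, H* ≈ 8.28, C* ≈ 127

From dC/dt = 0: 0.0163H* = 0.135, so H* = 8.28.
From dB/dt = 0: 0.624(1 - B*/1100) = 0.0363·8.28, giving B* = 1100·(1 - 0.482) = 570.
From dH/dt = 0: 0.00824·570 - 0.349 = 0.0343C*, so C* = 4.35/0.0343 = 127.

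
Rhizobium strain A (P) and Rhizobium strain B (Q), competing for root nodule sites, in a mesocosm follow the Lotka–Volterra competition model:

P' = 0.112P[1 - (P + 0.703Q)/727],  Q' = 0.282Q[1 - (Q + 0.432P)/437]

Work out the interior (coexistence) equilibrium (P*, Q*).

Setting both brackets to zero gives the nullclines P + 0.703Q = 727 and 0.432P + Q = 437.
Substituting Q = 437 - 0.432P into the first: P(1 - 0.703·0.432) = 727 - 0.703·437.
So P* = 420/0.696 = 603, and then Q* = 437 - 0.432·603 = 177.

P* ≈ 603, Q* ≈ 177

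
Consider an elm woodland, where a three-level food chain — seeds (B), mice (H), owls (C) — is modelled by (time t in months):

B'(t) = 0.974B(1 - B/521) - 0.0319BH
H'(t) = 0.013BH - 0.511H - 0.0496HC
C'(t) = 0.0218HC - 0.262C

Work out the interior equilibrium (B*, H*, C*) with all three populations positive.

From dC/dt = 0: 0.0218H* = 0.262, so H* = 12.
From dB/dt = 0: 0.974(1 - B*/521) = 0.0319·12, giving B* = 521·(1 - 0.394) = 316.
From dH/dt = 0: 0.013·316 - 0.511 = 0.0496C*, so C* = 3.6/0.0496 = 72.5.

B* ≈ 316, H* ≈ 12, C* ≈ 72.5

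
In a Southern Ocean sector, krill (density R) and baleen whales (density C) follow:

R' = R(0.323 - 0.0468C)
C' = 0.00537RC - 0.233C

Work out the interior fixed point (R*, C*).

R* ≈ 43.4, C* ≈ 6.9

Set dC/dt = 0 with C > 0: 0.00537R - 0.233 = 0, so R* = 0.233/0.00537 = 43.4.
Set dR/dt = 0 with R > 0: 0.323 - 0.0468C = 0, so C* = 0.323/0.0468 = 6.9.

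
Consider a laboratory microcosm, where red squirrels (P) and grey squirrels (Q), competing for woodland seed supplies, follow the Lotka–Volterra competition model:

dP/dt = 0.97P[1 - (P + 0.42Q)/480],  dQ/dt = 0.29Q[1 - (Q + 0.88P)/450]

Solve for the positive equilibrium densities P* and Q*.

Setting both brackets to zero gives the nullclines P + 0.42Q = 480 and 0.88P + Q = 450.
Substituting Q = 450 - 0.88P into the first: P(1 - 0.42·0.88) = 480 - 0.42·450.
So P* = 291/0.63 = 462, and then Q* = 450 - 0.88·462 = 43.8.

P* ≈ 462, Q* ≈ 43.8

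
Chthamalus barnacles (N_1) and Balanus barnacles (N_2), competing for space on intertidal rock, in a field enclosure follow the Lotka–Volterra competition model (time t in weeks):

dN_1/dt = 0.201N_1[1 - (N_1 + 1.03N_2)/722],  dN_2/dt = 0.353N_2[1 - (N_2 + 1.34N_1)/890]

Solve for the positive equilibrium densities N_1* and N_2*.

Setting both brackets to zero gives the nullclines N_1 + 1.03N_2 = 722 and 1.34N_1 + N_2 = 890.
Substituting N_2 = 890 - 1.34N_1 into the first: N_1(1 - 1.03·1.34) = 722 - 1.03·890.
So N_1* = -195/-0.38 = 512, and then N_2* = 890 - 1.34·512 = 204.

N_1* ≈ 512, N_2* ≈ 204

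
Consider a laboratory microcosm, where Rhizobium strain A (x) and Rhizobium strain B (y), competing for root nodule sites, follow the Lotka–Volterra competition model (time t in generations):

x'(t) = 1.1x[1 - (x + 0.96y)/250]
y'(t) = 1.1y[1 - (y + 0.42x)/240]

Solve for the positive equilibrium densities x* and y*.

x* ≈ 32.8, y* ≈ 226

Setting both brackets to zero gives the nullclines x + 0.96y = 250 and 0.42x + y = 240.
Substituting y = 240 - 0.42x into the first: x(1 - 0.96·0.42) = 250 - 0.96·240.
So x* = 19.6/0.597 = 32.8, and then y* = 240 - 0.42·32.8 = 226.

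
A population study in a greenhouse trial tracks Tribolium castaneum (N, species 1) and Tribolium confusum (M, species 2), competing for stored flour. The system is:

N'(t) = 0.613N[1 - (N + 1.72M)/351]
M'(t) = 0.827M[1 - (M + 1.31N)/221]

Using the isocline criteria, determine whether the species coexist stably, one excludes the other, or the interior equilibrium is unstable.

Compare the nullcline intercepts: K1/α12 = 351/1.72 = 204 < K2 = 221; K2/α21 = 221/1.31 = 169 < K1 = 351.
Since both are reversed, neither can invade when rare; the interior point is a saddle.

unstable coexistence (outcome depends on initial conditions)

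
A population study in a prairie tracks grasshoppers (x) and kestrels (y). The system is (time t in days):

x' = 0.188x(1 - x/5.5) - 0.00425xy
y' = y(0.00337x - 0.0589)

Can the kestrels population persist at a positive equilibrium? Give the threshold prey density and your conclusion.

Threshold x = 17.5; K < 17.5, so no, the predator goes extinct.

The predator equation gives dy/dt > 0 only when x > 0.0589/0.00337 = 17.5.
Without the predator, x → K = 5.5. Since 5.5 < 17.5, the predator cannot invade.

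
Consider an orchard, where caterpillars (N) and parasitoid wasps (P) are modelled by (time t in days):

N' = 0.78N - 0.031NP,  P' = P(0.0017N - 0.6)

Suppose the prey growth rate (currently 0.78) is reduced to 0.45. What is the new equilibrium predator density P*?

P* ≈ 14.5

At the interior fixed point, setting dN/dt = 0 with N > 0 fixes P* = (prey growth rate)/(NP coefficient) — independent of the other coefficients.
With the change, P* = 0.45/0.031 = 14.5; it falls from 25.2.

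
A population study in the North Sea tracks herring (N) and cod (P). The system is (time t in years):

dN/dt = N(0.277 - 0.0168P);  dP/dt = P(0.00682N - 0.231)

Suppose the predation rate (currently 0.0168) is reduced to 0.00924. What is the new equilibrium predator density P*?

P* ≈ 30

At the interior fixed point, setting dN/dt = 0 with N > 0 fixes P* = (prey growth rate)/(NP coefficient) — independent of the other coefficients.
With the change, P* = 0.277/0.00924 = 30; it rises from 16.5.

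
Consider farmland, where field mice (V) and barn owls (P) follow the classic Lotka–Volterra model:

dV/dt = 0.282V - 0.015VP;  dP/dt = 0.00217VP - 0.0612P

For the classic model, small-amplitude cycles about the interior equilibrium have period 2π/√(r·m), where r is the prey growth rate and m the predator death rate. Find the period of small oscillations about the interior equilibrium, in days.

T ≈ 47.8 days

Here r = 0.282 and m = 0.0612, so r·m = 0.0173.
ω = √0.0173 = 0.131 per day, hence T = 2π/ω ≈ 47.8 days.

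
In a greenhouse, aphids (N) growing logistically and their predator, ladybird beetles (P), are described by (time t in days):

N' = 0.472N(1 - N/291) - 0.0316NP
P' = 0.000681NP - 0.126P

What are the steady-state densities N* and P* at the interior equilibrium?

N* ≈ 185, P* ≈ 5.44

From dP/dt = 0 with P > 0: 0.000681N* = 0.126, so N* = 185.
Substitute into dN/dt = 0: 0.472(1 - 185/291) = 0.0316P*.
The bracket is 0.364, giving P* = 0.172/0.0316 = 5.44.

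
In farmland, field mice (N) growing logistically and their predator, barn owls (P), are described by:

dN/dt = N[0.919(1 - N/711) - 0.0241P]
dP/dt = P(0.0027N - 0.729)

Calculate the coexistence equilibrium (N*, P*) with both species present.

From dP/dt = 0 with P > 0: 0.0027N* = 0.729, so N* = 270.
Substitute into dN/dt = 0: 0.919(1 - 270/711) = 0.0241P*.
The bracket is 0.62, giving P* = 0.57/0.0241 = 23.7.

N* ≈ 270, P* ≈ 23.7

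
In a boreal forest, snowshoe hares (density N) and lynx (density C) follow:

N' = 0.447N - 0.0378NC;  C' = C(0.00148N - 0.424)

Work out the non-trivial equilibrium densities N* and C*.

N* ≈ 286, C* ≈ 11.8

Set dC/dt = 0 with C > 0: 0.00148N - 0.424 = 0, so N* = 0.424/0.00148 = 286.
Set dN/dt = 0 with N > 0: 0.447 - 0.0378C = 0, so C* = 0.447/0.0378 = 11.8.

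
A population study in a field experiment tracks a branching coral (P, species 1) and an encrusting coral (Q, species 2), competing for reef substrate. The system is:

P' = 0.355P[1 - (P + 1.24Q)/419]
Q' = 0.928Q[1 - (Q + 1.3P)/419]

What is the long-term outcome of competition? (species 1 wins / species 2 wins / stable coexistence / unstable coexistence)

unstable coexistence (outcome depends on initial conditions)

Compare the nullcline intercepts: K1/α12 = 419/1.24 = 338 < K2 = 419; K2/α21 = 419/1.3 = 322 < K1 = 419.
Since both are reversed, neither can invade when rare; the interior point is a saddle.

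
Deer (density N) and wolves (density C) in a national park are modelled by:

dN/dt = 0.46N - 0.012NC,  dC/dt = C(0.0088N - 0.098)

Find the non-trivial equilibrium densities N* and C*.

N* ≈ 11.1, C* ≈ 38.3

Set dC/dt = 0 with C > 0: 0.0088N - 0.098 = 0, so N* = 0.098/0.0088 = 11.1.
Set dN/dt = 0 with N > 0: 0.46 - 0.012C = 0, so C* = 0.46/0.012 = 38.3.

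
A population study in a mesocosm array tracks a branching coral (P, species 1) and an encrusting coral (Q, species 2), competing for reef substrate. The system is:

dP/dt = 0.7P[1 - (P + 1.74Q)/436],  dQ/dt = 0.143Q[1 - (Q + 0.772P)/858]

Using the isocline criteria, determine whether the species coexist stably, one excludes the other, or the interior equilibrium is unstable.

Compare the nullcline intercepts: K1/α12 = 436/1.74 = 251 < K2 = 858; K2/α21 = 858/0.772 = 1110 > K1 = 436.
Since the inequalities point opposite ways, species 2 can invade but species 1 cannot.

species 2 excludes species 1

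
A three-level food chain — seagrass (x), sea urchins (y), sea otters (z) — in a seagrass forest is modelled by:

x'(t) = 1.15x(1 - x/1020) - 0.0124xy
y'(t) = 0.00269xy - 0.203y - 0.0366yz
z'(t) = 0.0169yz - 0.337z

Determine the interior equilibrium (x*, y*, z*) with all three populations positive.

x* ≈ 801, y* ≈ 19.9, z* ≈ 53.3

From dz/dt = 0: 0.0169y* = 0.337, so y* = 19.9.
From dx/dt = 0: 1.15(1 - x*/1020) = 0.0124·19.9, giving x* = 1020·(1 - 0.215) = 801.
From dy/dt = 0: 0.00269·801 - 0.203 = 0.0366z*, so z* = 1.95/0.0366 = 53.3.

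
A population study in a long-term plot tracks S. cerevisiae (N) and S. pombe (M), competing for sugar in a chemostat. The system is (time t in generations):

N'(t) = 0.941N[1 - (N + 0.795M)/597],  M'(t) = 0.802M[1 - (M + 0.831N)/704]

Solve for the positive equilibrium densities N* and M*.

Setting both brackets to zero gives the nullclines N + 0.795M = 597 and 0.831N + M = 704.
Substituting M = 704 - 0.831N into the first: N(1 - 0.795·0.831) = 597 - 0.795·704.
So N* = 37.3/0.339 = 110, and then M* = 704 - 0.831·110 = 613.

N* ≈ 110, M* ≈ 613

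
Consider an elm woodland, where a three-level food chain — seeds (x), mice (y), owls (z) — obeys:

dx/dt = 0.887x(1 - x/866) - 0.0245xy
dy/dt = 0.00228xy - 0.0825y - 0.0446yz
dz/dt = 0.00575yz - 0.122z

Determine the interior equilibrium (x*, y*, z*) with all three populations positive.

x* ≈ 358, y* ≈ 21.2, z* ≈ 16.5

From dz/dt = 0: 0.00575y* = 0.122, so y* = 21.2.
From dx/dt = 0: 0.887(1 - x*/866) = 0.0245·21.2, giving x* = 866·(1 - 0.586) = 358.
From dy/dt = 0: 0.00228·358 - 0.0825 = 0.0446z*, so z* = 0.735/0.0446 = 16.5.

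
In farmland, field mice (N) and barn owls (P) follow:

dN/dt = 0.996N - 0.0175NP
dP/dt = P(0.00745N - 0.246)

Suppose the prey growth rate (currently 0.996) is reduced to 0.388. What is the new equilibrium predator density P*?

P* ≈ 22.2

At the interior fixed point, setting dN/dt = 0 with N > 0 fixes P* = (prey growth rate)/(NP coefficient) — independent of the other coefficients.
With the change, P* = 0.388/0.0175 = 22.2; it falls from 56.9.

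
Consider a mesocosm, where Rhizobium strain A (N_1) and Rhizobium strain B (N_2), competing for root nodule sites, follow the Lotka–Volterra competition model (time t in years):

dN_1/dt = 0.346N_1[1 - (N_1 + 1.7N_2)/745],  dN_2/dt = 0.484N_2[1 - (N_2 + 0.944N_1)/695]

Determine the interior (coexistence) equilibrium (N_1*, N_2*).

Setting both brackets to zero gives the nullclines N_1 + 1.7N_2 = 745 and 0.944N_1 + N_2 = 695.
Substituting N_2 = 695 - 0.944N_1 into the first: N_1(1 - 1.7·0.944) = 745 - 1.7·695.
So N_1* = -436/-0.605 = 722, and then N_2* = 695 - 0.944·722 = 13.7.

N_1* ≈ 722, N_2* ≈ 13.7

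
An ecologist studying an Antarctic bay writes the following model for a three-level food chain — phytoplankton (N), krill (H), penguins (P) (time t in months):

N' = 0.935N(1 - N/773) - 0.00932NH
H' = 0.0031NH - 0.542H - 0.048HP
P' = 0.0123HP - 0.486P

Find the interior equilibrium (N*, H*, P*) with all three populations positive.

From dP/dt = 0: 0.0123H* = 0.486, so H* = 39.5.
From dN/dt = 0: 0.935(1 - N*/773) = 0.00932·39.5, giving N* = 773·(1 - 0.394) = 469.
From dH/dt = 0: 0.0031·469 - 0.542 = 0.048P*, so P* = 0.911/0.048 = 19.

N* ≈ 469, H* ≈ 39.5, P* ≈ 19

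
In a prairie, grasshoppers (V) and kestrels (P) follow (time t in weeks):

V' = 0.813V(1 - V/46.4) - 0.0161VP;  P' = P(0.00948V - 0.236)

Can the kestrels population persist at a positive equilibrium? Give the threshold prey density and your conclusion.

Threshold V = 24.9; K > 24.9, so yes, the predator persists.

The predator equation gives dP/dt > 0 only when V > 0.236/0.00948 = 24.9.
Without the predator, V → K = 46.4. Since 46.4 > 24.9, the predator can invade and persist.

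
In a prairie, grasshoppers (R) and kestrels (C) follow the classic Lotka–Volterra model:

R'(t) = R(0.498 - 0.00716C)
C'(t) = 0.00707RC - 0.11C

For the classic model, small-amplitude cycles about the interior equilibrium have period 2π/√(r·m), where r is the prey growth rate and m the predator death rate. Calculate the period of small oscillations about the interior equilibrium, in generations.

T ≈ 26.8 generations

Here r = 0.498 and m = 0.11, so r·m = 0.0548.
ω = √0.0548 = 0.234 per generation, hence T = 2π/ω ≈ 26.8 generations.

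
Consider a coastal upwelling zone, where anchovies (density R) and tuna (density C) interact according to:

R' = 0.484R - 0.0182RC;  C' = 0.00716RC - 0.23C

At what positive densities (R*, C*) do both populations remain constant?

Set dC/dt = 0 with C > 0: 0.00716R - 0.23 = 0, so R* = 0.23/0.00716 = 32.1.
Set dR/dt = 0 with R > 0: 0.484 - 0.0182C = 0, so C* = 0.484/0.0182 = 26.6.

R* ≈ 32.1, C* ≈ 26.6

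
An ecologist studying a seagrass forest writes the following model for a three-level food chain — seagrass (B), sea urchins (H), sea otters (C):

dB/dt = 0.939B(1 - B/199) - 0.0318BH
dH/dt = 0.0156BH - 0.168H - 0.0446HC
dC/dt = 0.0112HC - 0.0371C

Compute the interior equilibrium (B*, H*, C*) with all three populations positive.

From dC/dt = 0: 0.0112H* = 0.0371, so H* = 3.31.
From dB/dt = 0: 0.939(1 - B*/199) = 0.0318·3.31, giving B* = 199·(1 - 0.112) = 177.
From dH/dt = 0: 0.0156·177 - 0.168 = 0.0446C*, so C* = 2.59/0.0446 = 58.

B* ≈ 177, H* ≈ 3.31, C* ≈ 58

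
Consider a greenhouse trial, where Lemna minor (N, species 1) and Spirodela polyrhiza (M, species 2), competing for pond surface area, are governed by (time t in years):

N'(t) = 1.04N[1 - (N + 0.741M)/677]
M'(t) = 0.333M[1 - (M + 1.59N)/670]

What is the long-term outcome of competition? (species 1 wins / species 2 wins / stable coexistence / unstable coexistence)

Compare the nullcline intercepts: K1/α12 = 677/0.741 = 914 > K2 = 670; K2/α21 = 670/1.59 = 421 < K1 = 677.
Since the inequalities point opposite ways, species 1 can invade but species 2 cannot.

species 1 excludes species 2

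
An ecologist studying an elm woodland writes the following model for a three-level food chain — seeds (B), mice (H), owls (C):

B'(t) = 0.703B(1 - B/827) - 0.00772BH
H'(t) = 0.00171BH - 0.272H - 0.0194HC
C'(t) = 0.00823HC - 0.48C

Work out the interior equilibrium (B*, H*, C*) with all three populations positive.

From dC/dt = 0: 0.00823H* = 0.48, so H* = 58.3.
From dB/dt = 0: 0.703(1 - B*/827) = 0.00772·58.3, giving B* = 827·(1 - 0.64) = 297.
From dH/dt = 0: 0.00171·297 - 0.272 = 0.0194C*, so C* = 0.236/0.0194 = 12.2.

B* ≈ 297, H* ≈ 58.3, C* ≈ 12.2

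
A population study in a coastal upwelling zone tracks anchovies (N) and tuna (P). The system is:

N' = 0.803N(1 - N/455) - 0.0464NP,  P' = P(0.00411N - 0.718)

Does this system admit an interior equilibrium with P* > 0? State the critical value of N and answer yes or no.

The predator equation gives dP/dt > 0 only when N > 0.718/0.00411 = 175.
Without the predator, N → K = 455. Since 455 > 175, the predator can invade and persist.

Threshold N = 175; K > 175, so yes, the predator persists.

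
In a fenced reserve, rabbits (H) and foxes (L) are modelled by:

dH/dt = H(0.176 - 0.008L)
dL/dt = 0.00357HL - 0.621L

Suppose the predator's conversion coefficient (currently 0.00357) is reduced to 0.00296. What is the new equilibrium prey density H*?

H* ≈ 210

At the interior fixed point, setting dL/dt = 0 with L > 0 fixes H* = (predator death rate)/(HL coefficient) — independent of the other coefficients.
With the change, H* = 0.621/0.00296 = 210; it rises from 174.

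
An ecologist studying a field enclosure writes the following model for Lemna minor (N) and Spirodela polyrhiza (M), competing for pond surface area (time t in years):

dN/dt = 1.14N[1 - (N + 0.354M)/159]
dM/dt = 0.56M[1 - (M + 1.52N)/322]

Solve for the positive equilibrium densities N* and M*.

Setting both brackets to zero gives the nullclines N + 0.354M = 159 and 1.52N + M = 322.
Substituting M = 322 - 1.52N into the first: N(1 - 0.354·1.52) = 159 - 0.354·322.
So N* = 45/0.462 = 97.4, and then M* = 322 - 1.52·97.4 = 174.

N* ≈ 97.4, M* ≈ 174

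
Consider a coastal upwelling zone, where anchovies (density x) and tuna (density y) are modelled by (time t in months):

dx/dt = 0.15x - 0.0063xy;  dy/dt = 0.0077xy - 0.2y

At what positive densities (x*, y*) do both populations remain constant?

x* ≈ 26, y* ≈ 23.8

Set dy/dt = 0 with y > 0: 0.0077x - 0.2 = 0, so x* = 0.2/0.0077 = 26.
Set dx/dt = 0 with x > 0: 0.15 - 0.0063y = 0, so y* = 0.15/0.0063 = 23.8.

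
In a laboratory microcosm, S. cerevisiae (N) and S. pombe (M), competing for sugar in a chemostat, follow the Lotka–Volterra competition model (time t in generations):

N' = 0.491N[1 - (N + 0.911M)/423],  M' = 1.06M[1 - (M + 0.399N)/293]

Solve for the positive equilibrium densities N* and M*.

Setting both brackets to zero gives the nullclines N + 0.911M = 423 and 0.399N + M = 293.
Substituting M = 293 - 0.399N into the first: N(1 - 0.911·0.399) = 423 - 0.911·293.
So N* = 156/0.637 = 245, and then M* = 293 - 0.399·245 = 195.

N* ≈ 245, M* ≈ 195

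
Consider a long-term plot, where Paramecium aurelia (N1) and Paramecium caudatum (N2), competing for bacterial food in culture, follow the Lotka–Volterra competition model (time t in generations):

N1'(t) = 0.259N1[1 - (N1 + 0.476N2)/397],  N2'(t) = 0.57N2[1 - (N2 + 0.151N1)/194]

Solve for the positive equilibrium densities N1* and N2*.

Setting both brackets to zero gives the nullclines N1 + 0.476N2 = 397 and 0.151N1 + N2 = 194.
Substituting N2 = 194 - 0.151N1 into the first: N1(1 - 0.476·0.151) = 397 - 0.476·194.
So N1* = 305/0.928 = 328, and then N2* = 194 - 0.151·328 = 144.

N1* ≈ 328, N2* ≈ 144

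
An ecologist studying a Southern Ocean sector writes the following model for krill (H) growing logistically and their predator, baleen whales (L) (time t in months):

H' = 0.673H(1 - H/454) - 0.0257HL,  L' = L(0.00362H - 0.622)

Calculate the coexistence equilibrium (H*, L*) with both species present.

H* ≈ 172, L* ≈ 16.3

From dL/dt = 0 with L > 0: 0.00362H* = 0.622, so H* = 172.
Substitute into dH/dt = 0: 0.673(1 - 172/454) = 0.0257L*.
The bracket is 0.622, giving L* = 0.418/0.0257 = 16.3.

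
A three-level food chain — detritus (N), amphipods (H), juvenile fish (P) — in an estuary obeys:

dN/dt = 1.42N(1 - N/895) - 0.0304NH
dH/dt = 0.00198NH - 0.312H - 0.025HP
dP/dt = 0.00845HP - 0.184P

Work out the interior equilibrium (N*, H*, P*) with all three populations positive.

N* ≈ 478, H* ≈ 21.8, P* ≈ 25.4

From dP/dt = 0: 0.00845H* = 0.184, so H* = 21.8.
From dN/dt = 0: 1.42(1 - N*/895) = 0.0304·21.8, giving N* = 895·(1 - 0.466) = 478.
From dH/dt = 0: 0.00198·478 - 0.312 = 0.025P*, so P* = 0.634/0.025 = 25.4.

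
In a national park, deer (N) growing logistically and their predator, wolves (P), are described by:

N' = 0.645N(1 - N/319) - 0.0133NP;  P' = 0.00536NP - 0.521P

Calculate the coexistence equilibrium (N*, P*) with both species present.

From dP/dt = 0 with P > 0: 0.00536N* = 0.521, so N* = 97.2.
Substitute into dN/dt = 0: 0.645(1 - 97.2/319) = 0.0133P*.
The bracket is 0.695, giving P* = 0.448/0.0133 = 33.7.

N* ≈ 97.2, P* ≈ 33.7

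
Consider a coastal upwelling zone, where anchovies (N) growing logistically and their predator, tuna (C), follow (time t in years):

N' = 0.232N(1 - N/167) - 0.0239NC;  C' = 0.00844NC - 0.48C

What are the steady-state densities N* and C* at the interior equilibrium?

From dC/dt = 0 with C > 0: 0.00844N* = 0.48, so N* = 56.9.
Substitute into dN/dt = 0: 0.232(1 - 56.9/167) = 0.0239C*.
The bracket is 0.659, giving C* = 0.153/0.0239 = 6.4.

N* ≈ 56.9, C* ≈ 6.4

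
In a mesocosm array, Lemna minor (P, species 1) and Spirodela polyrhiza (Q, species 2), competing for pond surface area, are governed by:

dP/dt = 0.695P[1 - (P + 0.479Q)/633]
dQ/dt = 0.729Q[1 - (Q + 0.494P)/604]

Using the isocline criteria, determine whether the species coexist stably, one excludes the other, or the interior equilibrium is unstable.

Compare the nullcline intercepts: K1/α12 = 633/0.479 = 1320 > K2 = 604; K2/α21 = 604/0.494 = 1220 > K1 = 633.
Since both inequalities hold, each species can invade when rare, so the interior equilibrium is stable.

stable coexistence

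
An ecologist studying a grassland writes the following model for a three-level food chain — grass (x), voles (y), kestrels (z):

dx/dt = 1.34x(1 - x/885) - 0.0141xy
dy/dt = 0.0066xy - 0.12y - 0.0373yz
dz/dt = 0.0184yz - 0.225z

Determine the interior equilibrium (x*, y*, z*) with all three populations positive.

From dz/dt = 0: 0.0184y* = 0.225, so y* = 12.2.
From dx/dt = 0: 1.34(1 - x*/885) = 0.0141·12.2, giving x* = 885·(1 - 0.129) = 771.
From dy/dt = 0: 0.0066·771 - 0.12 = 0.0373z*, so z* = 4.97/0.0373 = 133.

x* ≈ 771, y* ≈ 12.2, z* ≈ 133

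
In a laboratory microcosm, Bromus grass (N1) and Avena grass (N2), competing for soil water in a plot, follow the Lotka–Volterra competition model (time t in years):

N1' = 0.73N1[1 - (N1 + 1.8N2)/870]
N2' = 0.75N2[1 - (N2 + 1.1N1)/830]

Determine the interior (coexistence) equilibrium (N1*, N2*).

Setting both brackets to zero gives the nullclines N1 + 1.8N2 = 870 and 1.1N1 + N2 = 830.
Substituting N2 = 830 - 1.1N1 into the first: N1(1 - 1.8·1.1) = 870 - 1.8·830.
So N1* = -624/-0.98 = 637, and then N2* = 830 - 1.1·637 = 130.

N1* ≈ 637, N2* ≈ 130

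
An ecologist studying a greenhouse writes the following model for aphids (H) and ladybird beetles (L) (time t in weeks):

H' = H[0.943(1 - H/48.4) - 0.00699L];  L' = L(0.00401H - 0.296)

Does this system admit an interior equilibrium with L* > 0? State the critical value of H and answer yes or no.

Threshold H = 73.8; K < 73.8, so no, the predator goes extinct.

The predator equation gives dL/dt > 0 only when H > 0.296/0.00401 = 73.8.
Without the predator, H → K = 48.4. Since 48.4 < 73.8, the predator cannot invade.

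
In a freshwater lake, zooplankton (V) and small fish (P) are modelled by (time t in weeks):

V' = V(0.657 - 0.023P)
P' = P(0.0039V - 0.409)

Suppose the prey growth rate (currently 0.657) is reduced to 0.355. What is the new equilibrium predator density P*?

P* ≈ 15.4

At the interior fixed point, setting dV/dt = 0 with V > 0 fixes P* = (prey growth rate)/(VP coefficient) — independent of the other coefficients.
With the change, P* = 0.355/0.023 = 15.4; it falls from 28.6.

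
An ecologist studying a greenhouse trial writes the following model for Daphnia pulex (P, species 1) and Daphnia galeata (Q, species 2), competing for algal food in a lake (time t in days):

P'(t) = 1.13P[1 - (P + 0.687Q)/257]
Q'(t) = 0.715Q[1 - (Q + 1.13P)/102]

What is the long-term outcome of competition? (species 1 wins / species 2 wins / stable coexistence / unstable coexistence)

species 1 excludes species 2

Compare the nullcline intercepts: K1/α12 = 257/0.687 = 374 > K2 = 102; K2/α21 = 102/1.13 = 90.3 < K1 = 257.
Since the inequalities point opposite ways, species 1 can invade but species 2 cannot.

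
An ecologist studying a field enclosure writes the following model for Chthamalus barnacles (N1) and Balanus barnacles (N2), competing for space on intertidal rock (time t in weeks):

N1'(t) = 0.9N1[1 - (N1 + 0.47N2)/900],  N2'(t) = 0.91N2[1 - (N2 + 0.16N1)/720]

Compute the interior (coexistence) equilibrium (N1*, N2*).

N1* ≈ 607, N2* ≈ 623

Setting both brackets to zero gives the nullclines N1 + 0.47N2 = 900 and 0.16N1 + N2 = 720.
Substituting N2 = 720 - 0.16N1 into the first: N1(1 - 0.47·0.16) = 900 - 0.47·720.
So N1* = 562/0.925 = 607, and then N2* = 720 - 0.16·607 = 623.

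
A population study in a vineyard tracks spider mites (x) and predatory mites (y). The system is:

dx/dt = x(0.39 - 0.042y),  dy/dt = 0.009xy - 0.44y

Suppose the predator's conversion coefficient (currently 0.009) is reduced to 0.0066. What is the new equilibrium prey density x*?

At the interior fixed point, setting dy/dt = 0 with y > 0 fixes x* = (predator death rate)/(xy coefficient) — independent of the other coefficients.
With the change, x* = 0.44/0.0066 = 66.7; it rises from 48.9.

x* ≈ 66.7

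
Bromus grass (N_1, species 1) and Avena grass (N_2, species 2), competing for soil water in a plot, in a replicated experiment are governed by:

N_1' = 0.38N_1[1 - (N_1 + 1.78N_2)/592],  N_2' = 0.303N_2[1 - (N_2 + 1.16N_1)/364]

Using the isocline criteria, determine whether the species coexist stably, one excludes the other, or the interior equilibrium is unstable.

Compare the nullcline intercepts: K1/α12 = 592/1.78 = 333 < K2 = 364; K2/α21 = 364/1.16 = 314 < K1 = 592.
Since both are reversed, neither can invade when rare; the interior point is a saddle.

unstable coexistence (outcome depends on initial conditions)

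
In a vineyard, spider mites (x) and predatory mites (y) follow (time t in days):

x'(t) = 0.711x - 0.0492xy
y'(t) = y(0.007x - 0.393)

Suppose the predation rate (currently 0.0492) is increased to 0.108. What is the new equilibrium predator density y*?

y* ≈ 6.58

At the interior fixed point, setting dx/dt = 0 with x > 0 fixes y* = (prey growth rate)/(xy coefficient) — independent of the other coefficients.
With the change, y* = 0.711/0.108 = 6.58; it falls from 14.5.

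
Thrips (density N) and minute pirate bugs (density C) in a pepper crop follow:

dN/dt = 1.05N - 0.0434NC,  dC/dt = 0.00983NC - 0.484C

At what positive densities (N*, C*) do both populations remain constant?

N* ≈ 49.2, C* ≈ 24.2

Set dC/dt = 0 with C > 0: 0.00983N - 0.484 = 0, so N* = 0.484/0.00983 = 49.2.
Set dN/dt = 0 with N > 0: 1.05 - 0.0434C = 0, so C* = 1.05/0.0434 = 24.2.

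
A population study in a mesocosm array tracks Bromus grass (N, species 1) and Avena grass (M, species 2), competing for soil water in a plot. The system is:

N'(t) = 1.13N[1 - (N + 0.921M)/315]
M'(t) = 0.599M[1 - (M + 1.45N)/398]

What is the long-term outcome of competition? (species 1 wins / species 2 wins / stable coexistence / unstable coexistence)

unstable coexistence (outcome depends on initial conditions)

Compare the nullcline intercepts: K1/α12 = 315/0.921 = 342 < K2 = 398; K2/α21 = 398/1.45 = 274 < K1 = 315.
Since both are reversed, neither can invade when rare; the interior point is a saddle.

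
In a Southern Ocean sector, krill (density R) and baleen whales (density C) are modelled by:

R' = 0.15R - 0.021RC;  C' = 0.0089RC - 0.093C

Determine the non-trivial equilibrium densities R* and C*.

Set dC/dt = 0 with C > 0: 0.0089R - 0.093 = 0, so R* = 0.093/0.0089 = 10.4.
Set dR/dt = 0 with R > 0: 0.15 - 0.021C = 0, so C* = 0.15/0.021 = 7.14.

R* ≈ 10.4, C* ≈ 7.14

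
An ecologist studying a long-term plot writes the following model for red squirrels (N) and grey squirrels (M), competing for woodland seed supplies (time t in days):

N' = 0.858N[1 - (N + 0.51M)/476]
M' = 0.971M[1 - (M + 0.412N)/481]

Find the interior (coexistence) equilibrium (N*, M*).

N* ≈ 292, M* ≈ 361

Setting both brackets to zero gives the nullclines N + 0.51M = 476 and 0.412N + M = 481.
Substituting M = 481 - 0.412N into the first: N(1 - 0.51·0.412) = 476 - 0.51·481.
So N* = 231/0.79 = 292, and then M* = 481 - 0.412·292 = 361.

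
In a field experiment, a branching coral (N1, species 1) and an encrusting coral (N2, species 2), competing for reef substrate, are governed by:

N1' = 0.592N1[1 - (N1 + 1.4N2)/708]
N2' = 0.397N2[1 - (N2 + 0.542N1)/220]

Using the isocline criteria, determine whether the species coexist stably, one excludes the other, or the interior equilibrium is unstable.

Compare the nullcline intercepts: K1/α12 = 708/1.4 = 506 > K2 = 220; K2/α21 = 220/0.542 = 406 < K1 = 708.
Since the inequalities point opposite ways, species 1 can invade but species 2 cannot.

species 1 excludes species 2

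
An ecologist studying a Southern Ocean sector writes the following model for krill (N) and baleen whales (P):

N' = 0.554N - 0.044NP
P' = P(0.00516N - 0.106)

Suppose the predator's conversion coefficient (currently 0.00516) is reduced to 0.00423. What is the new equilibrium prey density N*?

At the interior fixed point, setting dP/dt = 0 with P > 0 fixes N* = (predator death rate)/(NP coefficient) — independent of the other coefficients.
With the change, N* = 0.106/0.00423 = 25.1; it rises from 20.5.

N* ≈ 25.1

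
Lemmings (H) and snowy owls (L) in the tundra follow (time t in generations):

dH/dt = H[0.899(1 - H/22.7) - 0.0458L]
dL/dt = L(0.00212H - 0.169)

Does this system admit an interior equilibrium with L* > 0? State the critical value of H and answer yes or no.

The predator equation gives dL/dt > 0 only when H > 0.169/0.00212 = 79.7.
Without the predator, H → K = 22.7. Since 22.7 < 79.7, the predator cannot invade.

Threshold H = 79.7; K < 79.7, so no, the predator goes extinct.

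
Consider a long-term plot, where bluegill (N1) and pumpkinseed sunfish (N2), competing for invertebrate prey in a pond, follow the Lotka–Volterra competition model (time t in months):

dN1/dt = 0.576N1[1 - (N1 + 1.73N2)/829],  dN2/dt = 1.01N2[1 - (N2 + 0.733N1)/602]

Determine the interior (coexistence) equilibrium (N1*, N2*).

N1* ≈ 792, N2* ≈ 21.1

Setting both brackets to zero gives the nullclines N1 + 1.73N2 = 829 and 0.733N1 + N2 = 602.
Substituting N2 = 602 - 0.733N1 into the first: N1(1 - 1.73·0.733) = 829 - 1.73·602.
So N1* = -212/-0.268 = 792, and then N2* = 602 - 0.733·792 = 21.1.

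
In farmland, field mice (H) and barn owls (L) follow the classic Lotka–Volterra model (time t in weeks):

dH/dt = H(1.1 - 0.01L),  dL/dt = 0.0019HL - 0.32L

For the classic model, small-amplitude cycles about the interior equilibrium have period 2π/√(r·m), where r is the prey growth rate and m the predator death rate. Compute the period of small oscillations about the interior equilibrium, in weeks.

Here r = 1.1 and m = 0.32, so r·m = 0.352.
ω = √0.352 = 0.593 per week, hence T = 2π/ω ≈ 10.6 weeks.

T ≈ 10.6 weeks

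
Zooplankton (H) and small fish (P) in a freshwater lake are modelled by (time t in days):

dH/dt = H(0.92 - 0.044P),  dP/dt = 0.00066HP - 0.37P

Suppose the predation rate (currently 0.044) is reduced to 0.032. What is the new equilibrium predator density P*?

P* ≈ 28.8

At the interior fixed point, setting dH/dt = 0 with H > 0 fixes P* = (prey growth rate)/(HP coefficient) — independent of the other coefficients.
With the change, P* = 0.92/0.032 = 28.8; it rises from 20.9.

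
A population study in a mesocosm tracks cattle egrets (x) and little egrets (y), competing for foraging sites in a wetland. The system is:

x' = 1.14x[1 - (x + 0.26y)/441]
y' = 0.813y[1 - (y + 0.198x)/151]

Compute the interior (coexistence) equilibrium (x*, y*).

x* ≈ 424, y* ≈ 67.1

Setting both brackets to zero gives the nullclines x + 0.26y = 441 and 0.198x + y = 151.
Substituting y = 151 - 0.198x into the first: x(1 - 0.26·0.198) = 441 - 0.26·151.
So x* = 402/0.949 = 424, and then y* = 151 - 0.198·424 = 67.1.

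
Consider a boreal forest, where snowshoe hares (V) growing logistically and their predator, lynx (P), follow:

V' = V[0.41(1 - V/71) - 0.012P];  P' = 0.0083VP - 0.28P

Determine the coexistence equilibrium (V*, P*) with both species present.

V* ≈ 33.7, P* ≈ 17.9

From dP/dt = 0 with P > 0: 0.0083V* = 0.28, so V* = 33.7.
Substitute into dV/dt = 0: 0.41(1 - 33.7/71) = 0.012P*.
The bracket is 0.525, giving P* = 0.215/0.012 = 17.9.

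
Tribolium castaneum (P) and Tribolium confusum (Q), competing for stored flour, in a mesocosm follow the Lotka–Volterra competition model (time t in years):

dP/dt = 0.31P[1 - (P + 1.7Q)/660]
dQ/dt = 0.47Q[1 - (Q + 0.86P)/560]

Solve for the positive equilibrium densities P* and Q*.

P* ≈ 632, Q* ≈ 16.5

Setting both brackets to zero gives the nullclines P + 1.7Q = 660 and 0.86P + Q = 560.
Substituting Q = 560 - 0.86P into the first: P(1 - 1.7·0.86) = 660 - 1.7·560.
So P* = -292/-0.462 = 632, and then Q* = 560 - 0.86·632 = 16.5.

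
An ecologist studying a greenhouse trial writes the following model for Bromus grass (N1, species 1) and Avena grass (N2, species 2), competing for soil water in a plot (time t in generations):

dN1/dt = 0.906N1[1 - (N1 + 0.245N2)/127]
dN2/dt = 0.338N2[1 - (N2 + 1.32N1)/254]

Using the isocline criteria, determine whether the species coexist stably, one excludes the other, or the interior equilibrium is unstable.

stable coexistence

Compare the nullcline intercepts: K1/α12 = 127/0.245 = 518 > K2 = 254; K2/α21 = 254/1.32 = 192 > K1 = 127.
Since both inequalities hold, each species can invade when rare, so the interior equilibrium is stable.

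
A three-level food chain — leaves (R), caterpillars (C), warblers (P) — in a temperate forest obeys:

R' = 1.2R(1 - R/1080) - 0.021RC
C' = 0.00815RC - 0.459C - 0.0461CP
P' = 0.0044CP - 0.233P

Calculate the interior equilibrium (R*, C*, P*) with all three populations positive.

R* ≈ 79.2, C* ≈ 53, P* ≈ 4.04

From dP/dt = 0: 0.0044C* = 0.233, so C* = 53.
From dR/dt = 0: 1.2(1 - R*/1080) = 0.021·53, giving R* = 1080·(1 - 0.927) = 79.2.
From dC/dt = 0: 0.00815·79.2 - 0.459 = 0.0461P*, so P* = 0.186/0.0461 = 4.04.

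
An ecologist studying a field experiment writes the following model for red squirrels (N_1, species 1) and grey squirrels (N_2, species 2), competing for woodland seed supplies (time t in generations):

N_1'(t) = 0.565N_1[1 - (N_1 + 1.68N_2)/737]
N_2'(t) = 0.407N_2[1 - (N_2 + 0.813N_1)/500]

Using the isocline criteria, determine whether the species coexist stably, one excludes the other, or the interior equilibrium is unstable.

unstable coexistence (outcome depends on initial conditions)

Compare the nullcline intercepts: K1/α12 = 737/1.68 = 439 < K2 = 500; K2/α21 = 500/0.813 = 615 < K1 = 737.
Since both are reversed, neither can invade when rare; the interior point is a saddle.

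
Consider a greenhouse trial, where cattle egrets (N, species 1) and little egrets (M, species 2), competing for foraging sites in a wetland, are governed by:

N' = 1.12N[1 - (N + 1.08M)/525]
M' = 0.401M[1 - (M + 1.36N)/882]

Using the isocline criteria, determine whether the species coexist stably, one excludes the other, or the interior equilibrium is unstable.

Compare the nullcline intercepts: K1/α12 = 525/1.08 = 486 < K2 = 882; K2/α21 = 882/1.36 = 649 > K1 = 525.
Since the inequalities point opposite ways, species 2 can invade but species 1 cannot.

species 2 excludes species 1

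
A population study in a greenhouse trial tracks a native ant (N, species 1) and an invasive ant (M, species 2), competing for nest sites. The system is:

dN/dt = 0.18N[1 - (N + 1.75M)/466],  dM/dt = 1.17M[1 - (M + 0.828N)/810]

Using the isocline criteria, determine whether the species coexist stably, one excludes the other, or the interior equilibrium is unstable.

Compare the nullcline intercepts: K1/α12 = 466/1.75 = 266 < K2 = 810; K2/α21 = 810/0.828 = 978 > K1 = 466.
Since the inequalities point opposite ways, species 2 can invade but species 1 cannot.

species 2 excludes species 1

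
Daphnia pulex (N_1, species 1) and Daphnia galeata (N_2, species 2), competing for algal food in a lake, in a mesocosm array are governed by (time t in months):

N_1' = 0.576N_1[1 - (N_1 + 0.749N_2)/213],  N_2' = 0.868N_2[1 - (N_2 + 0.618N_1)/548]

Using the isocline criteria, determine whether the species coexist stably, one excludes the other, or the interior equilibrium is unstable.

species 2 excludes species 1

Compare the nullcline intercepts: K1/α12 = 213/0.749 = 284 < K2 = 548; K2/α21 = 548/0.618 = 887 > K1 = 213.
Since the inequalities point opposite ways, species 2 can invade but species 1 cannot.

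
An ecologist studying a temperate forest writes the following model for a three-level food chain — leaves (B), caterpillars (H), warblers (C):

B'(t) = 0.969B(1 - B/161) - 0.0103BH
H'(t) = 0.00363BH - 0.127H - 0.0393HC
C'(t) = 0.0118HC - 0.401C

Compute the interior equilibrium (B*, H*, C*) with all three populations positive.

B* ≈ 103, H* ≈ 34, C* ≈ 6.27

From dC/dt = 0: 0.0118H* = 0.401, so H* = 34.
From dB/dt = 0: 0.969(1 - B*/161) = 0.0103·34, giving B* = 161·(1 - 0.361) = 103.
From dH/dt = 0: 0.00363·103 - 0.127 = 0.0393C*, so C* = 0.246/0.0393 = 6.27.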